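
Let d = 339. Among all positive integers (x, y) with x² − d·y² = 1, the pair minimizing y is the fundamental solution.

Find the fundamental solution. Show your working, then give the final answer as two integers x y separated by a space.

97970 5321

√339 → a₀=18, period (2,2,2,1,17,1,2,2,2,36); ℓ=10 even so k=9
k=0  a_k=18  p_k/q_k = 18/1
…
k=2  a_k=2  p_k/q_k = 92/5
…
k=4  a_k=1  p_k/q_k = 313/17
…
k=6  a_k=1  p_k/q_k = 5855/318
…
k=8  a_k=2  p_k/q_k = 40359/2192
k=9  a_k=2  p_k/q_k = 97970/5321
(x₁, y₁) = (97970, 5321);  97970² − 339·5321² = 1 ✓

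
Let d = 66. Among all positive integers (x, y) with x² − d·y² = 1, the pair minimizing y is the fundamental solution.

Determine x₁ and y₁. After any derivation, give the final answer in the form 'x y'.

√66 = [8; 8,16, …], period ℓ=2 (even) → k=1
a_0=8:  p_0=8·1+0=8,  q_0=8·0+1=1
a_1=8:  p_1=8·8+1=65,  q_1=8·1+0=8
→ (65, 8).  Check: 65²=4225, 66·8²=4224, difference 1.

65 8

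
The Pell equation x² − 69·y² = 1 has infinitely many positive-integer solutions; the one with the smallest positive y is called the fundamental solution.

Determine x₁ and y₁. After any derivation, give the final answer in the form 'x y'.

7775 936

√69 = [8; 3,3,1,4,1,3,3,16, …], period ℓ=8 (even) → k=7
a_0=8:  p_0=8·1+0=8,  q_0=8·0+1=1
…
a_2=3:  p_2=3·25+8=83,  q_2=3·3+1=10
…
a_4=4:  p_4=4·108+83=515,  q_4=4·13+10=62
a_5=1:  p_5=1·515+108=623,  q_5=1·62+13=75
a_6=3:  p_6=3·623+515=2384,  q_6=3·75+62=287
a_7=3:  p_7=3·2384+623=7775,  q_7=3·287+75=936
fundamental: x₁=7775, y₁=936  (since 60450625 − 69·876096 = 1)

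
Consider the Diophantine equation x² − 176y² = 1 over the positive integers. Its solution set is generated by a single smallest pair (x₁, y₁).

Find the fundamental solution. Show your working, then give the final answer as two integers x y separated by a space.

√176 = [13; 3,1,3,26, …], period ℓ=4 (even) → k=3
i=0: a=13 ⇒ p=13, q=1
…
i=2: a=1 ⇒ p=53, q=4
i=3: a=3 ⇒ p=199, q=15
(x₁, y₁) = (199, 15);  199² − 176·15² = 1 ✓

199 15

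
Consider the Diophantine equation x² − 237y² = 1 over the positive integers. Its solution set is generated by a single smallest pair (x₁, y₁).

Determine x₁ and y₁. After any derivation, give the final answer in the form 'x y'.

√237 → a₀=15, period (2,1,1,7,10,7,1,1,2,30); ℓ=10 even so k=9
i=0: a=15 ⇒ p=15, q=1
…
i=3: a=1 ⇒ p=77, q=5
i=4: a=7 ⇒ p=585, q=38
…
i=6: a=7 ⇒ p=42074, q=2733
…
i=8: a=1 ⇒ p=90075, q=5851
i=9: a=2 ⇒ p=228151, q=14820
(x₁, y₁) = (228151, 14820);  228151² − 237·14820² = 1 ✓

228151 14820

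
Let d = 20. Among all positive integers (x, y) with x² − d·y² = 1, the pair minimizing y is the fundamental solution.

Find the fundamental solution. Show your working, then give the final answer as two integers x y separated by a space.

9 2

√20 → a₀=4, period (2,8); ℓ=2 even so k=1
a_0=4:  p_0=4·1+0=4,  q_0=4·0+1=1
a_1=2:  p_1=2·4+1=9,  q_1=2·1+0=2
(x₁, y₁) = (9, 2);  9² − 20·2² = 1 ✓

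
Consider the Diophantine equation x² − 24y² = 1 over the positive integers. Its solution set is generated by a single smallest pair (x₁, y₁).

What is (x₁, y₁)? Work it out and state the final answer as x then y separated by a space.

5 1

√24 = [4; 1,8, …], period ℓ=2 (even) → k=1
i=0: a=4 ⇒ p=4, q=1
i=1: a=1 ⇒ p=5, q=1
→ (5, 1).  Check: 5²=25, 24·1²=24, difference 1.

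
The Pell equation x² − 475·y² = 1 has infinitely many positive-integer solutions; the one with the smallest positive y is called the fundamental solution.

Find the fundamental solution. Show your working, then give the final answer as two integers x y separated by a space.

57799 2652

[21; 1,3,1,6,2,6,1,3,1,42] for √475; ℓ=10 ⇒ convergent index 9
i=0: a=21 ⇒ p=21, q=1
i=1: a=1 ⇒ p=22, q=1
…
i=8: a=3 ⇒ p=45921, q=2107
i=9: a=1 ⇒ p=57799, q=2652
(x₁, y₁) = (57799, 2652);  57799² − 475·2652² = 1 ✓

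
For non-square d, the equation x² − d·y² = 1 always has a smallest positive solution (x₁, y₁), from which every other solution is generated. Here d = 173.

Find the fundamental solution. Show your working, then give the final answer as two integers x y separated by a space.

√173 = [13; 6,1,1,6,26, …], period ℓ=5 (odd) → k=9
step 0: (13, 1)  from 13·(1,0) + (0,1)
…
step 2: (92, 7)  from 1·(79,6) + (13,1)
step 3: (171, 13)  from 1·(92,7) + (79,6)
…
step 5: (29239, 2223)  from 26·(1118,85) + (171,13)
step 6: (176552, 13423)  from 6·(29239,2223) + (1118,85)
…
step 8: (382343, 29069)  from 1·(205791,15646) + (176552,13423)
step 9: (2499849, 190060)  from 6·(382343,29069) + (205791,15646)
(x₁, y₁) = (2499849, 190060);  2499849² − 173·190060² = 1 ✓

2499849 190060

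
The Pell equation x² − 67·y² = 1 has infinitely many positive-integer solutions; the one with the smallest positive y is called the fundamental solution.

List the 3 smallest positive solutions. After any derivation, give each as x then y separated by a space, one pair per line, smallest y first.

d=67: √d = [8; 5,2,1,1,7,1,1,2,5,16] (ℓ=10, even), read p_9/q_9
step 0: (8, 1)  from 8·(1,0) + (0,1)
step 1: (41, 5)  from 5·(8,1) + (1,0)
step 2: (90, 11)  from 2·(41,5) + (8,1)
step 3: (131, 16)  from 1·(90,11) + (41,5)
…
step 7: (3577, 437)  from 1·(1899,232) + (1678,205)
step 8: (9053, 1106)  from 2·(3577,437) + (1899,232)
step 9: (48842, 5967)  from 5·(9053,1106) + (3577,437)
fundamental: x₁=48842, y₁=5967  (since 2385540964 − 67·35605089 = 1)
(x_2, y_2) = (48842·48842 + 67·5967·5967, 48842·5967 + 5967·48842) = (4771081927, 582880428)
(x_3, y_3) = (48842·4771081927 + 67·5967·582880428, 48842·582880428 + 5967·4771081927) = (466058366908226, 56938091722785)

48842 5967
4771081927 582880428
466058366908226 56938091722785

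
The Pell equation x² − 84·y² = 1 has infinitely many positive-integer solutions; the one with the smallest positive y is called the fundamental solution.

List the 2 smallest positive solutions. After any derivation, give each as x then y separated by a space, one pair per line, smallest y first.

55 6
6049 660

d=84: √d = [9; 6,18] (ℓ=2, even), read p_1/q_1
i=0: a=9 ⇒ p=9, q=1
i=1: a=6 ⇒ p=55, q=6
→ (55, 6).  Check: 55²=3025, 84·6²=3024, difference 1.
(55+6√84)^2 = 6049 + 660√84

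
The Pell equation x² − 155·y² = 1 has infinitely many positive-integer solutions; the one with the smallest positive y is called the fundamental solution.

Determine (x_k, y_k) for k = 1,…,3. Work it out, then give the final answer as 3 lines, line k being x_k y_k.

[12; 2,4,2,24] for √155; ℓ=4 ⇒ convergent index 3
step 0: (12, 1)  from 12·(1,0) + (0,1)
step 1: (25, 2)  from 2·(12,1) + (1,0)
step 2: (112, 9)  from 4·(25,2) + (12,1)
step 3: (249, 20)  from 2·(112,9) + (25,2)
(x₁, y₁) = (249, 20);  249² − 155·20² = 1 ✓
(x_2, y_2) = (249·249 + 155·20·20, 249·20 + 20·249) = (124001, 9960)
(x_3, y_3) = (249·124001 + 155·20·9960, 249·9960 + 20·124001) = (61752249, 4960060)

249 20
124001 9960
61752249 4960060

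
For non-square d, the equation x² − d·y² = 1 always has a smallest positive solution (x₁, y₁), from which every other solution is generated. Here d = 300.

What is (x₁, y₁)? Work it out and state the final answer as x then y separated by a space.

1351 78

[17; 3,8,3,34] for √300; ℓ=4 ⇒ convergent index 3
i=0: a=17 ⇒ p=17, q=1
…
i=2: a=8 ⇒ p=433, q=25
i=3: a=3 ⇒ p=1351, q=78
fundamental: x₁=1351, y₁=78  (since 1825201 − 300·6084 = 1)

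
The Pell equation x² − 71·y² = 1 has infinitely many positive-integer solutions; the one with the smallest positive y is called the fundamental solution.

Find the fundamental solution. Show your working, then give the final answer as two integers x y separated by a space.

3480 413

√71 → a₀=8, period (2,2,1,7,1,2,2,16); ℓ=8 even so k=7
a_0=8:  p_0=8·1+0=8,  q_0=8·0+1=1
a_1=2:  p_1=2·8+1=17,  q_1=2·1+0=2
a_2=2:  p_2=2·17+8=42,  q_2=2·2+1=5
a_3=1:  p_3=1·42+17=59,  q_3=1·5+2=7
…
a_5=1:  p_5=1·455+59=514,  q_5=1·54+7=61
a_6=2:  p_6=2·514+455=1483,  q_6=2·61+54=176
a_7=2:  p_7=2·1483+514=3480,  q_7=2·176+61=413
→ (3480, 413).  Check: 3480²=12110400, 71·413²=12110399, difference 1.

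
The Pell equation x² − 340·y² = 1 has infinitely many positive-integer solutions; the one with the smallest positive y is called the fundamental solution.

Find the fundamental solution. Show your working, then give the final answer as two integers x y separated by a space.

285769 15498

d=340: √d = [18; 2,3,1,1,1,…,3,2,36] (ℓ=14, even), read p_13/q_13
i=0: a=18 ⇒ p=18, q=1
…
i=2: a=3 ⇒ p=129, q=7
i=3: a=1 ⇒ p=166, q=9
i=4: a=1 ⇒ p=295, q=16
i=5: a=1 ⇒ p=461, q=25
…
i=8: a=1 ⇒ p=7265, q=394
i=9: a=1 ⇒ p=13774, q=747
i=10: a=1 ⇒ p=21039, q=1141
…
i=12: a=3 ⇒ p=125478, q=6805
i=13: a=2 ⇒ p=285769, q=15498
→ (285769, 15498).  Check: 285769²=81663921361, 340·15498²=81663921360, difference 1.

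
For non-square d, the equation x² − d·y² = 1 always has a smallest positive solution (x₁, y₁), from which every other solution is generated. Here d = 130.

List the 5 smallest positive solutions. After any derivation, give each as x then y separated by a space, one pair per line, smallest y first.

6499 570
84474001 7408860
1097993058499 96300361710
14271713689896001 1251712094097720
185503733443275162499 16269753702781802850

√130 = [11; 2,2,22, …], period ℓ=3 (odd) → k=5
a_0=11:  p_0=11·1+0=11,  q_0=11·0+1=1
a_1=2:  p_1=2·11+1=23,  q_1=2·1+0=2
a_2=2:  p_2=2·23+11=57,  q_2=2·2+1=5
…
a_4=2:  p_4=2·1277+57=2611,  q_4=2·112+5=229
a_5=2:  p_5=2·2611+1277=6499,  q_5=2·229+112=570
(x₁, y₁) = (6499, 570);  6499² − 130·570² = 1 ✓
(6499+570√130)^2 = 84474001 + 7408860√130
(6499+570√130)^3 = 1097993058499 + 96300361710√130
(6499+570√130)^4 = 14271713689896001 + 1251712094097720√130
(6499+570√130)^5 = 185503733443275162499 + 16269753702781802850√130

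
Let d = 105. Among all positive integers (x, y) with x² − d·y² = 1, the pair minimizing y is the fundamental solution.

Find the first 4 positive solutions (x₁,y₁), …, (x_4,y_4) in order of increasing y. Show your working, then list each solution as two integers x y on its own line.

41 4
3361 328
275561 26892
22592641 2204816

√105 = [10; 4,20, …], period ℓ=2 (even) → k=1
step 0: (10, 1)  from 10·(1,0) + (0,1)
step 1: (41, 4)  from 4·(10,1) + (1,0)
(x₁, y₁) = (41, 4);  41² − 105·4² = 1 ✓
k=2:  x_2 = 41·41+105·4·4 = 3361,  y_2 = 41·4+4·41 = 328
k=3:  x_3 = 41·3361+105·4·328 = 275561,  y_3 = 41·328+4·3361 = 26892
k=4:  x_4 = 41·275561+105·4·26892 = 22592641,  y_4 = 41·26892+4·275561 = 2204816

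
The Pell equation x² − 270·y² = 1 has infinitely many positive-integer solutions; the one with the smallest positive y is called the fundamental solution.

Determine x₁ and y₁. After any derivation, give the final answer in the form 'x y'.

5291 322

[16; 2,3,6,3,2,32] for √270; ℓ=6 ⇒ convergent index 5
i=0: a=16 ⇒ p=16, q=1
i=1: a=2 ⇒ p=33, q=2
…
i=4: a=3 ⇒ p=2284, q=139
i=5: a=2 ⇒ p=5291, q=322
(x₁, y₁) = (5291, 322);  5291² − 270·322² = 1 ✓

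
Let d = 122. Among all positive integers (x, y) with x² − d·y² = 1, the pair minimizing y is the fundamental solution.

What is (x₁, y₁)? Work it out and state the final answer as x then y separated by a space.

√122 → a₀=11, period (22); ℓ=1 odd so k=1
i=0: a=11 ⇒ p=11, q=1
i=1: a=22 ⇒ p=243, q=22
→ (243, 22).  Check: 243²=59049, 122·22²=59048, difference 1.

243 22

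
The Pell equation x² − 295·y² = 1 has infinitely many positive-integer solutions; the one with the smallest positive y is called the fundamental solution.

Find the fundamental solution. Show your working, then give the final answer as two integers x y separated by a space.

√295 → a₀=17, period (5,1,2,3,2,6,2,3,2,1,5,34); ℓ=12 even so k=11
a_0=17:  p_0=17·1+0=17,  q_0=17·0+1=1
a_1=5:  p_1=5·17+1=86,  q_1=5·1+0=5
a_2=1:  p_2=1·86+17=103,  q_2=1·5+1=6
a_3=2:  p_3=2·103+86=292,  q_3=2·6+5=17
…
a_5=2:  p_5=2·979+292=2250,  q_5=2·57+17=131
…
a_8=3:  p_8=3·31208+14479=108103,  q_8=3·1817+843=6294
a_9=2:  p_9=2·108103+31208=247414,  q_9=2·6294+1817=14405
a_10=1:  p_10=1·247414+108103=355517,  q_10=1·14405+6294=20699
a_11=5:  p_11=5·355517+247414=2024999,  q_11=5·20699+14405=117900
fundamental: x₁=2024999, y₁=117900  (since 4100620950001 − 295·13900410000 = 1)

2024999 117900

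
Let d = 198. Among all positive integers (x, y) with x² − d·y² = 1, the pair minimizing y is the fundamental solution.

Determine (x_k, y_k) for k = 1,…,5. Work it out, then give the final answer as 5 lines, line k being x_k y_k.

197 14
77617 5516
30580901 2173290
12048797377 856270744
4747195585637 337368499846

√198 → a₀=14, period (14,28); ℓ=2 even so k=1
a_0=14:  p_0=14·1+0=14,  q_0=14·0+1=1
a_1=14:  p_1=14·14+1=197,  q_1=14·1+0=14
fundamental: x₁=197, y₁=14  (since 38809 − 198·196 = 1)
(x_2, y_2) = (197·197 + 198·14·14, 197·14 + 14·197) = (77617, 5516)
(x_3, y_3) = (197·77617 + 198·14·5516, 197·5516 + 14·77617) = (30580901, 2173290)
(x_4, y_4) = (197·30580901 + 198·14·2173290, 197·2173290 + 14·30580901) = (12048797377, 856270744)
(x_5, y_5) = (197·12048797377 + 198·14·856270744, 197·856270744 + 14·12048797377) = (4747195585637, 337368499846)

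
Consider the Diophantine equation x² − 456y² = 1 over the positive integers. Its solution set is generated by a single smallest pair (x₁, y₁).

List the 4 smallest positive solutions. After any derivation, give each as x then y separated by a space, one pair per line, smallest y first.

√456 → a₀=21, period (2,1,4,1,2,42); ℓ=6 even so k=5
a_0=21:  p_0=21·1+0=21,  q_0=21·0+1=1
…
a_2=1:  p_2=1·43+21=64,  q_2=1·2+1=3
a_3=4:  p_3=4·64+43=299,  q_3=4·3+2=14
a_4=1:  p_4=1·299+64=363,  q_4=1·14+3=17
a_5=2:  p_5=2·363+299=1025,  q_5=2·17+14=48
fundamental: x₁=1025, y₁=48  (since 1050625 − 456·2304 = 1)
(1025+48√456)^2 = 2101249 + 98400√456
(1025+48√456)^3 = 4307559425 + 201719952√456
(1025+48√456)^4 = 8830494720001 + 413525803200√456

1025 48
2101249 98400
4307559425 201719952
8830494720001 413525803200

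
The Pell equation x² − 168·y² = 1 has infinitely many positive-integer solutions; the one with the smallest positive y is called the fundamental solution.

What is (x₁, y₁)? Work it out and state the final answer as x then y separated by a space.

d=168: √d = [12; 1,24] (ℓ=2, even), read p_1/q_1
i=0: a=12 ⇒ p=12, q=1
i=1: a=1 ⇒ p=13, q=1
fundamental: x₁=13, y₁=1  (since 169 − 168·1 = 1)

13 1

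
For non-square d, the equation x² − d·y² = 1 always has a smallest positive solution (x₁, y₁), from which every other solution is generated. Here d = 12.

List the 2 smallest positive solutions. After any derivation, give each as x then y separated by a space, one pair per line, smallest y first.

√12 = [3; 2,6, …], period ℓ=2 (even) → k=1
step 0: (3, 1)  from 3·(1,0) + (0,1)
step 1: (7, 2)  from 2·(3,1) + (1,0)
(x₁, y₁) = (7, 2);  7² − 12·2² = 1 ✓
(7+2√12)^2 = 97 + 28√12

7 2
97 28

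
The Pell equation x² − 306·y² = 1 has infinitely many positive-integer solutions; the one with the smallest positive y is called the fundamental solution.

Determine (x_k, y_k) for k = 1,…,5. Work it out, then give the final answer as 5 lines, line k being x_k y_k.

√306 = [17; 2,34, …], period ℓ=2 (even) → k=1
k=0  a_k=17  p_k/q_k = 17/1
k=1  a_k=2  p_k/q_k = 35/2
(x₁, y₁) = (35, 2);  35² − 306·2² = 1 ✓
(35+2√306)^2 = 2449 + 140√306
(35+2√306)^3 = 171395 + 9798√306
(35+2√306)^4 = 11995201 + 685720√306
(35+2√306)^5 = 839492675 + 47990602√306

35 2
2449 140
171395 9798
11995201 685720
839492675 47990602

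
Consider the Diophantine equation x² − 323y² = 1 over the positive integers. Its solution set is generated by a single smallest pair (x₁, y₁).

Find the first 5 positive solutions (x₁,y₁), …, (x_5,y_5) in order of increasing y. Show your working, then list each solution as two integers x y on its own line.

d=323: √d = [17; 1,34] (ℓ=2, even), read p_1/q_1
step 0: (17, 1)  from 17·(1,0) + (0,1)
step 1: (18, 1)  from 1·(17,1) + (1,0)
fundamental: x₁=18, y₁=1  (since 324 − 323·1 = 1)
(x_2, y_2) = (18·18 + 323·1·1, 18·1 + 1·18) = (647, 36)
(x_3, y_3) = (18·647 + 323·1·36, 18·36 + 1·647) = (23274, 1295)
(x_4, y_4) = (18·23274 + 323·1·1295, 18·1295 + 1·23274) = (837217, 46584)
(x_5, y_5) = (18·837217 + 323·1·46584, 18·46584 + 1·837217) = (30116538, 1675729)

18 1
647 36
23274 1295
837217 46584
30116538 1675729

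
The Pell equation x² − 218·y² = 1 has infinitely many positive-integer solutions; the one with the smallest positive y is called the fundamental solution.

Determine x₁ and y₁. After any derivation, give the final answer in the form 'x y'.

√218 → a₀=14, period (1,3,3,1,28); ℓ=5 odd so k=9
a_0=14:  p_0=14·1+0=14,  q_0=14·0+1=1
a_1=1:  p_1=1·14+1=15,  q_1=1·1+0=1
a_2=3:  p_2=3·15+14=59,  q_2=3·1+1=4
…
a_5=28:  p_5=28·251+192=7220,  q_5=28·17+13=489
…
a_7=3:  p_7=3·7471+7220=29633,  q_7=3·506+489=2007
a_8=3:  p_8=3·29633+7471=96370,  q_8=3·2007+506=6527
a_9=1:  p_9=1·96370+29633=126003,  q_9=1·6527+2007=8534
→ (126003, 8534).  Check: 126003²=15876756009, 218·8534²=15876756008, difference 1.

126003 8534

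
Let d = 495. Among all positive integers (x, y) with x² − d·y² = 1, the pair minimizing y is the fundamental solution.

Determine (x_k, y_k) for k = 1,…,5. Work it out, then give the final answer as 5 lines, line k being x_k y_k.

d=495: √d = [22; 4,44] (ℓ=2, even), read p_1/q_1
a_0=22:  p_0=22·1+0=22,  q_0=22·0+1=1
a_1=4:  p_1=4·22+1=89,  q_1=4·1+0=4
→ (89, 4).  Check: 89²=7921, 495·4²=7920, difference 1.
(89+4√495)^2 = 15841 + 712√495
(89+4√495)^3 = 2819609 + 126732√495
(89+4√495)^4 = 501874561 + 22557584√495
(89+4√495)^5 = 89330852249 + 4015123220√495

89 4
15841 712
2819609 126732
501874561 22557584
89330852249 4015123220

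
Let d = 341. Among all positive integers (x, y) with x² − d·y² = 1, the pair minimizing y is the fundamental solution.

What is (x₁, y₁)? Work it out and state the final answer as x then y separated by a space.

10626551 575460

d=341: √d = [18; 2,6,1,8,2,…,6,2,36] (ℓ=14, even), read p_13/q_13
step 0: (18, 1)  from 18·(1,0) + (0,1)
…
step 2: (240, 13)  from 6·(37,2) + (18,1)
step 3: (277, 15)  from 1·(240,13) + (37,2)
step 4: (2456, 133)  from 8·(277,15) + (240,13)
step 5: (5189, 281)  from 2·(2456,133) + (277,15)
step 6: (7645, 414)  from 1·(5189,281) + (2456,133)
step 7: (20479, 1109)  from 2·(7645,414) + (5189,281)
…
step 9: (76727, 4155)  from 2·(28124,1523) + (20479,1109)
…
step 11: (718667, 38918)  from 1·(641940,34763) + (76727,4155)
step 12: (4953942, 268271)  from 6·(718667,38918) + (641940,34763)
step 13: (10626551, 575460)  from 2·(4953942,268271) + (718667,38918)
fundamental: x₁=10626551, y₁=575460  (since 112923586155601 − 341·331154211600 = 1)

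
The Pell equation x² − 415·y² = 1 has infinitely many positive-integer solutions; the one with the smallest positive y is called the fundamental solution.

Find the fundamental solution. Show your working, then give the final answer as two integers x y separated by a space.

18412804 903849

√415 → a₀=20, period (2,1,2,4,6,…,1,2,40); ℓ=16 even so k=15
k=0  a_k=20  p_k/q_k = 20/1
…
k=2  a_k=1  p_k/q_k = 61/3
…
k=4  a_k=4  p_k/q_k = 713/35
…
k=6  a_k=1  p_k/q_k = 5154/253
k=7  a_k=1  p_k/q_k = 9595/471
…
k=11  a_k=6  p_k/q_k = 508372/24955
…
k=13  a_k=2  p_k/q_k = 4730294/232201
k=14  a_k=1  p_k/q_k = 6841255/335824
k=15  a_k=2  p_k/q_k = 18412804/903849
→ (18412804, 903849).  Check: 18412804²=339031351142416, 415·903849²=339031351142415, difference 1.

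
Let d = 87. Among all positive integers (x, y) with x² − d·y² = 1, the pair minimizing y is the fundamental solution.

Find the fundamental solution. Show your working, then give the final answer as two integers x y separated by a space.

28 3

√87 → a₀=9, period (3,18); ℓ=2 even so k=1
step 0: (9, 1)  from 9·(1,0) + (0,1)
step 1: (28, 3)  from 3·(9,1) + (1,0)
fundamental: x₁=28, y₁=3  (since 784 − 87·9 = 1)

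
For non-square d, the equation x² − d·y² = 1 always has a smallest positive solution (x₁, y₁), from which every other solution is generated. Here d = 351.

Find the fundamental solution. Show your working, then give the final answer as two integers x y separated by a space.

62425 3332

d=351: √d = [18; 1,2,1,3,2,2,2,3,1,2,1,36] (ℓ=12, even), read p_11/q_11
k=0  a_k=18  p_k/q_k = 18/1
k=1  a_k=1  p_k/q_k = 19/1
k=2  a_k=2  p_k/q_k = 56/3
k=3  a_k=1  p_k/q_k = 75/4
k=4  a_k=3  p_k/q_k = 281/15
k=5  a_k=2  p_k/q_k = 637/34
k=6  a_k=2  p_k/q_k = 1555/83
k=7  a_k=2  p_k/q_k = 3747/200
…
k=10  a_k=2  p_k/q_k = 45882/2449
k=11  a_k=1  p_k/q_k = 62425/3332
(x₁, y₁) = (62425, 3332);  62425² − 351·3332² = 1 ✓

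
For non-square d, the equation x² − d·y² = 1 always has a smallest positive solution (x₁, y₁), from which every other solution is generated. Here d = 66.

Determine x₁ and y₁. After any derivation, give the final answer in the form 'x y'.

65 8

√66 = [8; 8,16, …], period ℓ=2 (even) → k=1
i=0: a=8 ⇒ p=8, q=1
i=1: a=8 ⇒ p=65, q=8
→ (65, 8).  Check: 65²=4225, 66·8²=4224, difference 1.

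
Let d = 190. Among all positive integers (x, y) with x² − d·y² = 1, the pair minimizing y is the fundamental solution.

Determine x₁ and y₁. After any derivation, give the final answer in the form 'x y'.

52021 3774

√190 = [13; 1,3,1,1,1,…,3,1,26, …], period ℓ=14 (even) → k=13
k=0  a_k=13  p_k/q_k = 13/1
…
k=2  a_k=3  p_k/q_k = 55/4
…
k=4  a_k=1  p_k/q_k = 124/9
k=5  a_k=1  p_k/q_k = 193/14
…
k=7  a_k=2  p_k/q_k = 1213/88
…
k=9  a_k=1  p_k/q_k = 4149/301
k=10  a_k=1  p_k/q_k = 7085/514
k=11  a_k=1  p_k/q_k = 11234/815
k=12  a_k=3  p_k/q_k = 40787/2959
k=13  a_k=1  p_k/q_k = 52021/3774
→ (52021, 3774).  Check: 52021²=2706184441, 190·3774²=2706184440, difference 1.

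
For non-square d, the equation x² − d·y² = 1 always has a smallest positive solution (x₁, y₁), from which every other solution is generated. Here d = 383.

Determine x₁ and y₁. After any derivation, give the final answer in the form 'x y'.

[19; 1,1,3,19,3,1,1,38] for √383; ℓ=8 ⇒ convergent index 7
i=0: a=19 ⇒ p=19, q=1
i=1: a=1 ⇒ p=20, q=1
…
i=3: a=3 ⇒ p=137, q=7
i=4: a=19 ⇒ p=2642, q=135
i=5: a=3 ⇒ p=8063, q=412
i=6: a=1 ⇒ p=10705, q=547
i=7: a=1 ⇒ p=18768, q=959
(x₁, y₁) = (18768, 959);  18768² − 383·959² = 1 ✓

18768 959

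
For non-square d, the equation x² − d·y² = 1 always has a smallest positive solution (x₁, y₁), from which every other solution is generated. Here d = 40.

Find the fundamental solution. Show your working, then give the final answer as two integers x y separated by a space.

19 3

√40 → a₀=6, period (3,12); ℓ=2 even so k=1
i=0: a=6 ⇒ p=6, q=1
i=1: a=3 ⇒ p=19, q=3
fundamental: x₁=19, y₁=3  (since 361 − 40·9 = 1)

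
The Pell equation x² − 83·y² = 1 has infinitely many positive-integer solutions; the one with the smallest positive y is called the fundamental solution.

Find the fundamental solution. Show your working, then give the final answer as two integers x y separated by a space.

[9; 9,18] for √83; ℓ=2 ⇒ convergent index 1
k=0  a_k=9  p_k/q_k = 9/1
k=1  a_k=9  p_k/q_k = 82/9
fundamental: x₁=82, y₁=9  (since 6724 − 83·81 = 1)

82 9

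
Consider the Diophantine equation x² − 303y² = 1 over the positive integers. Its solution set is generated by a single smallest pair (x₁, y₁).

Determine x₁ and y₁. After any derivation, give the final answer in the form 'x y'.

2524 145

√303 → a₀=17, period (2,2,5,2,2,34); ℓ=6 even so k=5
k=0  a_k=17  p_k/q_k = 17/1
k=1  a_k=2  p_k/q_k = 35/2
k=2  a_k=2  p_k/q_k = 87/5
…
k=4  a_k=2  p_k/q_k = 1027/59
k=5  a_k=2  p_k/q_k = 2524/145
fundamental: x₁=2524, y₁=145  (since 6370576 − 303·21025 = 1)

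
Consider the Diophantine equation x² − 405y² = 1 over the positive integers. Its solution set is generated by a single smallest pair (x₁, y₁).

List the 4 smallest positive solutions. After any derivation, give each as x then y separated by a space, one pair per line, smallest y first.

√405 → a₀=20, period (8,40); ℓ=2 even so k=1
i=0: a=20 ⇒ p=20, q=1
i=1: a=8 ⇒ p=161, q=8
→ (161, 8).  Check: 161²=25921, 405·8²=25920, difference 1.
(161+8√405)^2 = 51841 + 2576√405
(161+8√405)^3 = 16692641 + 829464√405
(161+8√405)^4 = 5374978561 + 267084832√405

161 8
51841 2576
16692641 829464
5374978561 267084832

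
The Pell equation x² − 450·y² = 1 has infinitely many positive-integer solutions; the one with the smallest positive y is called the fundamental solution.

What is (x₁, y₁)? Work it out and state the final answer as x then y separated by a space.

d=450: √d = [21; 4,1,2,4,2,1,4,42] (ℓ=8, even), read p_7/q_7
step 0: (21, 1)  from 21·(1,0) + (0,1)
…
step 2: (106, 5)  from 1·(85,4) + (21,1)
step 3: (297, 14)  from 2·(106,5) + (85,4)
step 4: (1294, 61)  from 4·(297,14) + (106,5)
step 5: (2885, 136)  from 2·(1294,61) + (297,14)
step 6: (4179, 197)  from 1·(2885,136) + (1294,61)
step 7: (19601, 924)  from 4·(4179,197) + (2885,136)
→ (19601, 924).  Check: 19601²=384199201, 450·924²=384199200, difference 1.

19601 924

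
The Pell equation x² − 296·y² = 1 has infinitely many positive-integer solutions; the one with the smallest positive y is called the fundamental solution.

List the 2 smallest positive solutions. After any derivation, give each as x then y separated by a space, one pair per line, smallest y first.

[17; 4,1,7,1,4,34] for √296; ℓ=6 ⇒ convergent index 5
k=0  a_k=17  p_k/q_k = 17/1
…
k=3  a_k=7  p_k/q_k = 671/39
k=4  a_k=1  p_k/q_k = 757/44
k=5  a_k=4  p_k/q_k = 3699/215
(x₁, y₁) = (3699, 215);  3699² − 296·215² = 1 ✓
(x_2, y_2) = (3699·3699 + 296·215·215, 3699·215 + 215·3699) = (27365201, 1590570)

3699 215
27365201 1590570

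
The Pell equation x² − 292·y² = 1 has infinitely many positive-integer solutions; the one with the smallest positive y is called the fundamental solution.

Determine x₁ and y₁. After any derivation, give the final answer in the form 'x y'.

2281249 133500

d=292: √d = [17; 11,2,1,3,8,3,1,2,11,34] (ℓ=10, even), read p_9/q_9
k=0  a_k=17  p_k/q_k = 17/1
…
k=4  a_k=3  p_k/q_k = 2136/125
k=5  a_k=8  p_k/q_k = 17669/1034
…
k=8  a_k=2  p_k/q_k = 200767/11749
k=9  a_k=11  p_k/q_k = 2281249/133500
fundamental: x₁=2281249, y₁=133500  (since 5204097000001 − 292·17822250000 = 1)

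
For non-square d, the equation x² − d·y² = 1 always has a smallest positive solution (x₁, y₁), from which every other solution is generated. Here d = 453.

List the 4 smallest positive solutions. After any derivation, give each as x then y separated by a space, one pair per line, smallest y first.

[21; 3,1,1,10,14,10,1,1,3,42] for √453; ℓ=10 ⇒ convergent index 9
step 0: (21, 1)  from 21·(1,0) + (0,1)
step 1: (64, 3)  from 3·(21,1) + (1,0)
…
step 3: (149, 7)  from 1·(85,4) + (64,3)
…
step 8: (469329, 22051)  from 1·(245764,11547) + (223565,10504)
step 9: (1653751, 77700)  from 3·(469329,22051) + (245764,11547)
→ (1653751, 77700).  Check: 1653751²=2734892370001, 453·77700²=2734892370000, difference 1.
(x_2, y_2) = (1653751·1653751 + 453·77700·77700, 1653751·77700 + 77700·1653751) = (5469784740001, 256992905400)
(x_3, y_3) = (1653751·5469784740001 + 453·77700·256992905400, 1653751·256992905400 + 77700·5469784740001) = (18091323967121133751, 850004548596233100)
(x_4, y_4) = (1653751·18091323967121133751 + 453·77700·850004548596233100, 1653751·850004548596233100 + 77700·18091323967121133751) = (59837090203895614338960001, 2811391744490881177810800)

1653751 77700
5469784740001 256992905400
18091323967121133751 850004548596233100
59837090203895614338960001 2811391744490881177810800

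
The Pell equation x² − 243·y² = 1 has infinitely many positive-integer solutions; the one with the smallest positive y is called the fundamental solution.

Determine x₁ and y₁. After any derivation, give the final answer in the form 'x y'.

70226 4505

√243 = [15; 1,1,2,3,15,3,2,1,1,30, …], period ℓ=10 (even) → k=9
k=0  a_k=15  p_k/q_k = 15/1
k=1  a_k=1  p_k/q_k = 16/1
k=2  a_k=1  p_k/q_k = 31/2
…
k=4  a_k=3  p_k/q_k = 265/17
k=5  a_k=15  p_k/q_k = 4053/260
k=6  a_k=3  p_k/q_k = 12424/797
k=7  a_k=2  p_k/q_k = 28901/1854
k=8  a_k=1  p_k/q_k = 41325/2651
k=9  a_k=1  p_k/q_k = 70226/4505
fundamental: x₁=70226, y₁=4505  (since 4931691076 − 243·20295025 = 1)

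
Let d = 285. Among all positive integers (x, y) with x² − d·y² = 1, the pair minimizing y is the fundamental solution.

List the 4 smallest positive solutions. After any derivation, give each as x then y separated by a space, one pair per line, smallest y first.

2431 144
11819521 700128
57466508671 3404022192
279402153338881 16550355197376

d=285: √d = [16; 1,7,2,7,1,32] (ℓ=6, even), read p_5/q_5
i=0: a=16 ⇒ p=16, q=1
i=1: a=1 ⇒ p=17, q=1
i=2: a=7 ⇒ p=135, q=8
i=3: a=2 ⇒ p=287, q=17
i=4: a=7 ⇒ p=2144, q=127
i=5: a=1 ⇒ p=2431, q=144
fundamental: x₁=2431, y₁=144  (since 5909761 − 285·20736 = 1)
k=2:  x_2 = 2431·2431+285·144·144 = 11819521,  y_2 = 2431·144+144·2431 = 700128
k=3:  x_3 = 2431·11819521+285·144·700128 = 57466508671,  y_3 = 2431·700128+144·11819521 = 3404022192
k=4:  x_4 = 2431·57466508671+285·144·3404022192 = 279402153338881,  y_4 = 2431·3404022192+144·57466508671 = 16550355197376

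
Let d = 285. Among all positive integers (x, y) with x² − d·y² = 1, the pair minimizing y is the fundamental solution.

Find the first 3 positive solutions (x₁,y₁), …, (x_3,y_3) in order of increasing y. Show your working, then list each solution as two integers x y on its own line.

2431 144
11819521 700128
57466508671 3404022192

d=285: √d = [16; 1,7,2,7,1,32] (ℓ=6, even), read p_5/q_5
step 0: (16, 1)  from 16·(1,0) + (0,1)
step 1: (17, 1)  from 1·(16,1) + (1,0)
step 2: (135, 8)  from 7·(17,1) + (16,1)
step 3: (287, 17)  from 2·(135,8) + (17,1)
step 4: (2144, 127)  from 7·(287,17) + (135,8)
step 5: (2431, 144)  from 1·(2144,127) + (287,17)
(x₁, y₁) = (2431, 144);  2431² − 285·144² = 1 ✓
(x_2, y_2) = (2431·2431 + 285·144·144, 2431·144 + 144·2431) = (11819521, 700128)
(x_3, y_3) = (2431·11819521 + 285·144·700128, 2431·700128 + 144·11819521) = (57466508671, 3404022192)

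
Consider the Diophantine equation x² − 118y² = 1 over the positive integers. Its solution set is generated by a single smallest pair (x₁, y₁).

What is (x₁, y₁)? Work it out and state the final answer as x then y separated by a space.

306917 28254

[10; 1,6,3,2,10,2,3,6,1,20] for √118; ℓ=10 ⇒ convergent index 9
k=0  a_k=10  p_k/q_k = 10/1
k=1  a_k=1  p_k/q_k = 11/1
k=2  a_k=6  p_k/q_k = 76/7
…
k=6  a_k=2  p_k/q_k = 12112/1115
…
k=8  a_k=6  p_k/q_k = 264802/24377
k=9  a_k=1  p_k/q_k = 306917/28254
(x₁, y₁) = (306917, 28254);  306917² − 118·28254² = 1 ✓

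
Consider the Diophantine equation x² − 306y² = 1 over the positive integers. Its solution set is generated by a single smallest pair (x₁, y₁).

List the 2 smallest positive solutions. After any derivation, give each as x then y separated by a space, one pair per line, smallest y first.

35 2
2449 140

√306 = [17; 2,34, …], period ℓ=2 (even) → k=1
k=0  a_k=17  p_k/q_k = 17/1
k=1  a_k=2  p_k/q_k = 35/2
fundamental: x₁=35, y₁=2  (since 1225 − 306·4 = 1)
k=2:  x_2 = 35·35+306·2·2 = 2449,  y_2 = 35·2+2·35 = 140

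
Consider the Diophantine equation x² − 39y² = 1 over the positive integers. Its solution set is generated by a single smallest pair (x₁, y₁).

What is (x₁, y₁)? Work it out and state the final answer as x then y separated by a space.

d=39: √d = [6; 4,12] (ℓ=2, even), read p_1/q_1
a_0=6:  p_0=6·1+0=6,  q_0=6·0+1=1
a_1=4:  p_1=4·6+1=25,  q_1=4·1+0=4
fundamental: x₁=25, y₁=4  (since 625 − 39·16 = 1)

25 4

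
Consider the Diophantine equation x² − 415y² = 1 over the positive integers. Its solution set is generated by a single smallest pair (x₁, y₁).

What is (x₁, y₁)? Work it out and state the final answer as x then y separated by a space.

18412804 903849

[20; 2,1,2,4,6,…,1,2,40] for √415; ℓ=16 ⇒ convergent index 15
i=0: a=20 ⇒ p=20, q=1
…
i=2: a=1 ⇒ p=61, q=3
i=3: a=2 ⇒ p=163, q=8
i=4: a=4 ⇒ p=713, q=35
…
i=6: a=1 ⇒ p=5154, q=253
i=7: a=1 ⇒ p=9595, q=471
…
i=11: a=6 ⇒ p=508372, q=24955
…
i=13: a=2 ⇒ p=4730294, q=232201
i=14: a=1 ⇒ p=6841255, q=335824
i=15: a=2 ⇒ p=18412804, q=903849
fundamental: x₁=18412804, y₁=903849  (since 339031351142416 − 415·816943014801 = 1)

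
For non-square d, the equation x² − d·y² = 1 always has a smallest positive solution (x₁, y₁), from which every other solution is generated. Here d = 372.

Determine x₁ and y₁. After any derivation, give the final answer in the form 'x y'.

√372 → a₀=19, period (3,2,12,2,3,38); ℓ=6 even so k=5
a_0=19:  p_0=19·1+0=19,  q_0=19·0+1=1
…
a_2=2:  p_2=2·58+19=135,  q_2=2·3+1=7
a_3=12:  p_3=12·135+58=1678,  q_3=12·7+3=87
a_4=2:  p_4=2·1678+135=3491,  q_4=2·87+7=181
a_5=3:  p_5=3·3491+1678=12151,  q_5=3·181+87=630
→ (12151, 630).  Check: 12151²=147646801, 372·630²=147646800, difference 1.

12151 630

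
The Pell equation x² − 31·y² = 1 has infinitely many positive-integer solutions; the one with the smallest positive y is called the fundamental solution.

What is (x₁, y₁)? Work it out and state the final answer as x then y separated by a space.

1520 273

√31 → a₀=5, period (1,1,3,5,3,1,1,10); ℓ=8 even so k=7
step 0: (5, 1)  from 5·(1,0) + (0,1)
…
step 2: (11, 2)  from 1·(6,1) + (5,1)
…
step 5: (657, 118)  from 3·(206,37) + (39,7)
step 6: (863, 155)  from 1·(657,118) + (206,37)
step 7: (1520, 273)  from 1·(863,155) + (657,118)
→ (1520, 273).  Check: 1520²=2310400, 31·273²=2310399, difference 1.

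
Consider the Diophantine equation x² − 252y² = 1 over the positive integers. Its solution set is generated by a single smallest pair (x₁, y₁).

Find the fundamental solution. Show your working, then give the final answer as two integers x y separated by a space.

√252 = [15; 1,6,1,30, …], period ℓ=4 (even) → k=3
a_0=15:  p_0=15·1+0=15,  q_0=15·0+1=1
a_1=1:  p_1=1·15+1=16,  q_1=1·1+0=1
a_2=6:  p_2=6·16+15=111,  q_2=6·1+1=7
a_3=1:  p_3=1·111+16=127,  q_3=1·7+1=8
(x₁, y₁) = (127, 8);  127² − 252·8² = 1 ✓

127 8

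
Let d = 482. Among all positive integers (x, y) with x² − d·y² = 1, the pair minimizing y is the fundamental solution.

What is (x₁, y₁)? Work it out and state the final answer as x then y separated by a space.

[21; 1,20,1,42] for √482; ℓ=4 ⇒ convergent index 3
i=0: a=21 ⇒ p=21, q=1
i=1: a=1 ⇒ p=22, q=1
i=2: a=20 ⇒ p=461, q=21
i=3: a=1 ⇒ p=483, q=22
(x₁, y₁) = (483, 22);  483² − 482·22² = 1 ✓

483 22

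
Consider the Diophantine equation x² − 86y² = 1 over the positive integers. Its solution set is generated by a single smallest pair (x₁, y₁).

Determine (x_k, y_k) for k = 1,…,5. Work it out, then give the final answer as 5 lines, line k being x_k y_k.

10405 1122
216528049 23348820
4505948689285 485888943078
93768792007492801 10111348882104360
1951328557169976499525 210417169750702788522

[9; 3,1,1,1,8,1,1,1,3,18] for √86; ℓ=10 ⇒ convergent index 9
step 0: (9, 1)  from 9·(1,0) + (0,1)
step 1: (28, 3)  from 3·(9,1) + (1,0)
step 2: (37, 4)  from 1·(28,3) + (9,1)
step 3: (65, 7)  from 1·(37,4) + (28,3)
step 4: (102, 11)  from 1·(65,7) + (37,4)
step 5: (881, 95)  from 8·(102,11) + (65,7)
step 6: (983, 106)  from 1·(881,95) + (102,11)
…
step 8: (2847, 307)  from 1·(1864,201) + (983,106)
step 9: (10405, 1122)  from 3·(2847,307) + (1864,201)
fundamental: x₁=10405, y₁=1122  (since 108264025 − 86·1258884 = 1)
(10405+1122√86)^2 = 216528049 + 23348820√86
(10405+1122√86)^3 = 4505948689285 + 485888943078√86
(10405+1122√86)^4 = 93768792007492801 + 10111348882104360√86
(10405+1122√86)^5 = 1951328557169976499525 + 210417169750702788522√86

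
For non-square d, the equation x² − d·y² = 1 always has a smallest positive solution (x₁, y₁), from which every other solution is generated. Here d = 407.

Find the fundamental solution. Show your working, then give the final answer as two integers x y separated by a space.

2663 132

√407 = [20; 5,1,2,1,5,40, …], period ℓ=6 (even) → k=5
k=0  a_k=20  p_k/q_k = 20/1
k=1  a_k=5  p_k/q_k = 101/5
k=2  a_k=1  p_k/q_k = 121/6
k=3  a_k=2  p_k/q_k = 343/17
k=4  a_k=1  p_k/q_k = 464/23
k=5  a_k=5  p_k/q_k = 2663/132
fundamental: x₁=2663, y₁=132  (since 7091569 − 407·17424 = 1)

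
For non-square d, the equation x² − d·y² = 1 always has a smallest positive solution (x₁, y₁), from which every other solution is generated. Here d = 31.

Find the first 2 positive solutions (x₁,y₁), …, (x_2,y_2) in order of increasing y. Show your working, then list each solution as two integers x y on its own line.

√31 = [5; 1,1,3,5,3,1,1,10, …], period ℓ=8 (even) → k=7
i=0: a=5 ⇒ p=5, q=1
…
i=2: a=1 ⇒ p=11, q=2
i=3: a=3 ⇒ p=39, q=7
i=4: a=5 ⇒ p=206, q=37
…
i=6: a=1 ⇒ p=863, q=155
i=7: a=1 ⇒ p=1520, q=273
→ (1520, 273).  Check: 1520²=2310400, 31·273²=2310399, difference 1.
(1520+273√31)^2 = 4620799 + 829920√31

1520 273
4620799 829920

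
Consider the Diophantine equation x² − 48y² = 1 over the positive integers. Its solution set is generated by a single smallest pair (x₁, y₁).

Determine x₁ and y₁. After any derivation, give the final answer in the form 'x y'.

√48 → a₀=6, period (1,12); ℓ=2 even so k=1
k=0  a_k=6  p_k/q_k = 6/1
k=1  a_k=1  p_k/q_k = 7/1
→ (7, 1).  Check: 7²=49, 48·1²=48, difference 1.

7 1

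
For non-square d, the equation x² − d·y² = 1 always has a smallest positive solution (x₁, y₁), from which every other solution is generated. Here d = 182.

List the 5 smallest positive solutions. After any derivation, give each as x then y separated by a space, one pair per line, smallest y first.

27 2
1457 108
78651 5830
4245697 314712
229188987 16988618

√182 = [13; 2,26, …], period ℓ=2 (even) → k=1
step 0: (13, 1)  from 13·(1,0) + (0,1)
step 1: (27, 2)  from 2·(13,1) + (1,0)
fundamental: x₁=27, y₁=2  (since 729 − 182·4 = 1)
k=2:  x_2 = 27·27+182·2·2 = 1457,  y_2 = 27·2+2·27 = 108
k=3:  x_3 = 27·1457+182·2·108 = 78651,  y_3 = 27·108+2·1457 = 5830
k=4:  x_4 = 27·78651+182·2·5830 = 4245697,  y_4 = 27·5830+2·78651 = 314712
k=5:  x_5 = 27·4245697+182·2·314712 = 229188987,  y_5 = 27·314712+2·4245697 = 16988618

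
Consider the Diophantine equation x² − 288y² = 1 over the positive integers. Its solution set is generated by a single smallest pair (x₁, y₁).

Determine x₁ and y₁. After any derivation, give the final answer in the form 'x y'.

√288 = [16; 1,32, …], period ℓ=2 (even) → k=1
step 0: (16, 1)  from 16·(1,0) + (0,1)
step 1: (17, 1)  from 1·(16,1) + (1,0)
fundamental: x₁=17, y₁=1  (since 289 − 288·1 = 1)

17 1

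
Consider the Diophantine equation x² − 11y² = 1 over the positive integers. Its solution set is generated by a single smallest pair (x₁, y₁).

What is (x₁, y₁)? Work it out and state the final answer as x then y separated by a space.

[3; 3,6] for √11; ℓ=2 ⇒ convergent index 1
step 0: (3, 1)  from 3·(1,0) + (0,1)
step 1: (10, 3)  from 3·(3,1) + (1,0)
(x₁, y₁) = (10, 3);  10² − 11·3² = 1 ✓

10 3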